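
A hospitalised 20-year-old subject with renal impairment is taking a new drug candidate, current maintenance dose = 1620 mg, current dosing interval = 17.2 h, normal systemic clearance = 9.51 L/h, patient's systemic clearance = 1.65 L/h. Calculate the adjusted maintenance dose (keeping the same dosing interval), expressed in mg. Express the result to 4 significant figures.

To keep the same average steady-state level, dosing rate must scale with clearance.
CL ratio = 1.65 / 9.51 = 0.1735
New dose (same interval) = 1620 × 0.1735 = 281.1 mg

281.1 mg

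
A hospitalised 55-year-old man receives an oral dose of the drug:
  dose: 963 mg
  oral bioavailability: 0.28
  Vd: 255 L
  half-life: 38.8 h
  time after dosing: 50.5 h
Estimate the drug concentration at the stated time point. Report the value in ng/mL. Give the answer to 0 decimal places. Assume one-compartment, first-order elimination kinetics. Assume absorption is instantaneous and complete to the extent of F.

429 ng/mL

Amount reaching circulation = F × Dose = 0.28 × 963.0 = 269.6 mg
C₀ = F·Dose / Vd = 269.6 / 255 = 1.057 mg/L
k = ln2 / t½ = 0.693147 / 38.8 = 0.01786 h⁻¹
C = C₀ · e^(−k·t) = 1.057 × e^(−0.01786 × 50.5)
  = 1.057 × 0.4058 = 0.4289 mg/L
Convert: 0.4289 mg/L × 1000 = 428.9 ng/mL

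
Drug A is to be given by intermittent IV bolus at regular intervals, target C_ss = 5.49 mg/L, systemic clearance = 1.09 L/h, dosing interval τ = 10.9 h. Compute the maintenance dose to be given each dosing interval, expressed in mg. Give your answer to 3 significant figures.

At steady state, Dose/τ = Css × CL.
Dose = Css × CL × τ = 5.49 × 1.090 × 10.9 = 65.23 mg

65.2 mg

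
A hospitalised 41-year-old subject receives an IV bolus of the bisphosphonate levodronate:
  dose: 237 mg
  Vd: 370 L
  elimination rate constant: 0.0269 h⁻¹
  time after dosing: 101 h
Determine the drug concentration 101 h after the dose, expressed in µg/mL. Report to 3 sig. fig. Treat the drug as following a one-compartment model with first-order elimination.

0.0423 µg/mL

C₀ = Dose / Vd = 237.0 / 370 = 0.6405 mg/L
C = C₀ · e^(−k·t) = 0.6405 × e^(−0.02690 × 101)
  = 0.6405 × 0.06608 = 0.04232 mg/L
(0.04232 mg/L = 0.04232 µg/mL)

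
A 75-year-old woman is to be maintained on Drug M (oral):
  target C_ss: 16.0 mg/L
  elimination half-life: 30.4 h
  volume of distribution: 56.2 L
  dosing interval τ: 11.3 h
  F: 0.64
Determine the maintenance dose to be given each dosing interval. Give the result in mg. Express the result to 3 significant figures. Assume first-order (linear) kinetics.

362 mg

k = ln2 / t½ = 0.693147 / 30.4 = 0.02280 h⁻¹
CL = k × Vd = 0.02280 × 56.2 = 1.281 L/h
At steady state, F × (Dose/τ) = Css × CL.
Dose = Css × CL × τ / F = 16.0 × 1.281 × 11.3 / 0.64 = 361.9 mg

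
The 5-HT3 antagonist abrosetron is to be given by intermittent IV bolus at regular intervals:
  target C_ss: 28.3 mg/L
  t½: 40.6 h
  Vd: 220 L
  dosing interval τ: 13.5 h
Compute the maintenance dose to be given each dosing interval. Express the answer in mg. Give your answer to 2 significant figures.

1400 mg

k = ln2 / t½ = 0.693147 / 40.6 = 0.01707 h⁻¹
CL = k × Vd = 0.01707 × 220 = 3.755 L/h
At steady state, Dose/τ = Css × CL.
Dose = Css × CL × τ = 28.3 × 3.755 × 13.5 = 1435 mg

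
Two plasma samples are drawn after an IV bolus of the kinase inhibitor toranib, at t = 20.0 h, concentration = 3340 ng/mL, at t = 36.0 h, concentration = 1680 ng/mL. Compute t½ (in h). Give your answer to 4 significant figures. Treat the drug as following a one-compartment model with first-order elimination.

k = ln(C₁/C₂) / (t₂ − t₁) = ln(3340/1680) / (36.0 − 20.0)
  = 0.6872 / 16.00 = 0.04295 h⁻¹
t½ = ln2 / k = 0.693147 / 0.04295 = 16.14 h

16.14 h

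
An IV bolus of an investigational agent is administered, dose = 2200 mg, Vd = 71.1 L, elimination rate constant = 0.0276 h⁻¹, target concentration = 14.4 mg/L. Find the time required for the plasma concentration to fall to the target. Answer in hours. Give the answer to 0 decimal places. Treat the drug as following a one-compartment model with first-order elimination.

28 h

C₀ = Dose / Vd = 2200 / 71.1 = 30.94 mg/L
t = ln(C₀ / C) / k = ln(30.94 / 14.4) / 0.02760
  = ln(2.149) / 0.02760 = 0.7650 / 0.02760 = 27.72 h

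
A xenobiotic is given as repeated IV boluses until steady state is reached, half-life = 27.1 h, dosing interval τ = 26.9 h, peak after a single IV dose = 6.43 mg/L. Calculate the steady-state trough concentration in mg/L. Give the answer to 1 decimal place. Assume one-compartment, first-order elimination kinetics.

6.5 mg/L

k = ln2 / t½ = 0.693147 / 27.1 = 0.02558 h⁻¹
e^(−kτ) = e^(−0.02558 × 26.9) = 0.5025
Accumulation ratio R = 1 / (1 − e^(−kτ)) = 1 / (1 − 0.5025) = 2.010
Steady-state trough = C₀ × R × e^(−kτ) = 6.43 × 2.010 × 0.5025 = 6.494 mg/L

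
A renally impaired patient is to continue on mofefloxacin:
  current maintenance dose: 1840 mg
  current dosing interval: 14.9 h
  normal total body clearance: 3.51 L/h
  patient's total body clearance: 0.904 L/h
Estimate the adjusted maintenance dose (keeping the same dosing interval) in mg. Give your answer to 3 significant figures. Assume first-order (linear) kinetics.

474 mg

To keep the same average steady-state level, dosing rate must scale with clearance.
CL ratio = 0.904 / 3.51 = 0.2575
New dose (same interval) = 1840 × 0.2575 = 473.8 mg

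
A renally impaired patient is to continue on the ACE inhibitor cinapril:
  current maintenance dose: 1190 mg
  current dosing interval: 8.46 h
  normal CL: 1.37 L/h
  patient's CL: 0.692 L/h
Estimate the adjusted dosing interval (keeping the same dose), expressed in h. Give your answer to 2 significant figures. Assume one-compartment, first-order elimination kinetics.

To keep the same average steady-state level, dosing rate must scale with clearance.
CL ratio = 0.692 / 1.37 = 0.5051
New interval (same dose) = 8.46 / 0.5051 = 16.75 h

17 h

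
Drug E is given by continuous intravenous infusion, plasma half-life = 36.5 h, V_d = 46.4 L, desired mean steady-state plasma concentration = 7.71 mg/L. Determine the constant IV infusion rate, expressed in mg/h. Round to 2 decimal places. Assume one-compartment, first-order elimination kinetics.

k = ln2 / t½ = 0.693147 / 36.5 = 0.01899 h⁻¹
CL = k × Vd = 0.01899 × 46.4 = 0.8811 L/h
At steady state, infusion rate R₀ = Css × CL = 7.71 × 0.8811 = 6.793 mg/h

6.79 mg/h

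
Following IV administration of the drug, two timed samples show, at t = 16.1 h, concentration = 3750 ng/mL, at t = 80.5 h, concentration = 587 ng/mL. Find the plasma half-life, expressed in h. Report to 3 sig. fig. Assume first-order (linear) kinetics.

k = ln(C₁/C₂) / (t₂ − t₁) = ln(3750/587) / (80.5 − 16.1)
  = 1.854 / 64.40 = 0.02879 h⁻¹
t½ = ln2 / k = 0.693147 / 0.02879 = 24.08 h

24.1 h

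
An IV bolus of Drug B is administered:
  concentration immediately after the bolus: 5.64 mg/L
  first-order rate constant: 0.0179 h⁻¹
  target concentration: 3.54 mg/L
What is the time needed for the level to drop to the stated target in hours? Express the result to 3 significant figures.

t = ln(C₀ / C) / k = ln(5.640 / 3.54) / 0.01790
  = ln(1.593) / 0.01790 = 0.4656 / 0.01790 = 26.01 h

26.0 h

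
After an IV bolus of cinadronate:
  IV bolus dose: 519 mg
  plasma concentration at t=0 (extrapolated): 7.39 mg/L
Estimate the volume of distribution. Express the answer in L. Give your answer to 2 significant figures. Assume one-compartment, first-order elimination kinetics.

Vd = Dose / C₀ = 519.0 / 7.39 = 70.23 L

70 L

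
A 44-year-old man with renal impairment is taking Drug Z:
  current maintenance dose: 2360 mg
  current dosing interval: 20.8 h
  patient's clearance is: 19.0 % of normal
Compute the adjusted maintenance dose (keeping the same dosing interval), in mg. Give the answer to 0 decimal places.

To keep the same average steady-state level, dosing rate must scale with clearance.
CL ratio = 19.0 / 100 = 0.1900
New dose (same interval) = 2360 × 0.1900 = 448.4 mg

448 mg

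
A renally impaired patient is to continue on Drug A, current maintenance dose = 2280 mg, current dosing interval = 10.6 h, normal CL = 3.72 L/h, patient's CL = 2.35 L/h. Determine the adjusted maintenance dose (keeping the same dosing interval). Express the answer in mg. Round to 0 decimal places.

1440 mg

To keep the same average steady-state level, dosing rate must scale with clearance.
CL ratio = 2.35 / 3.72 = 0.6317
New dose (same interval) = 2280 × 0.6317 = 1440 mg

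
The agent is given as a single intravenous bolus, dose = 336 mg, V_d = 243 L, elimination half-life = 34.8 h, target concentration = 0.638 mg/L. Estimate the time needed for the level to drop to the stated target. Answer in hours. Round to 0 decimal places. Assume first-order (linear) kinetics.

C₀ = Dose / Vd = 336.0 / 243 = 1.383 mg/L
k = ln2 / t½ = 0.693147 / 34.8 = 0.01992 h⁻¹
t = ln(C₀ / C) / k = ln(1.383 / 0.638) / 0.01992
  = ln(2.168) / 0.01992 = 0.7738 / 0.01992 = 38.85 h

39 h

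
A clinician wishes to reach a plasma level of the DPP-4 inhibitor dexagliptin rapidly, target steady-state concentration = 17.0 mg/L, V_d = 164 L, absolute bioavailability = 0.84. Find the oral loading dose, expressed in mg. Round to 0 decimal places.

3319 mg

LD = Css × Vd / F = 17.0 × 164 / 0.84 = 3319 mg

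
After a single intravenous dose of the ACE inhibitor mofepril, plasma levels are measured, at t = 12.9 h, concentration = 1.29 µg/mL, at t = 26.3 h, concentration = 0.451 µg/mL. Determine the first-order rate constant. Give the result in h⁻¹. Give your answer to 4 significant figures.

0.07843 h⁻¹

k = ln(C₁/C₂) / (t₂ − t₁) = ln(1.29/0.451) / (26.3 − 12.9)
  = 1.051 / 13.40 = 0.07843 h⁻¹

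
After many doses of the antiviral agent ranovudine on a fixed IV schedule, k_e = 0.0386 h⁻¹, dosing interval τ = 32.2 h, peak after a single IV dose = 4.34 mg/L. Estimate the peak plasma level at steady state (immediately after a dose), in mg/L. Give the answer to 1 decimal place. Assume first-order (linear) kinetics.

e^(−kτ) = e^(−0.03860 × 32.2) = 0.2885
Accumulation ratio R = 1 / (1 − e^(−kτ)) = 1 / (1 − 0.2885) = 1.405
Steady-state peak = C₀ × R = 4.34 × 1.405 = 6.098 mg/L

6.1 mg/L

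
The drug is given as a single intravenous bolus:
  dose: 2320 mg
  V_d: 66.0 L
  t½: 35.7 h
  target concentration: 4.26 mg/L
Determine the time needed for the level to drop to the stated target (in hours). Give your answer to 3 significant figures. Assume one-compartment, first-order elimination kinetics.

109 h

C₀ = Dose / Vd = 2320 / 66.0 = 35.15 mg/L
k = ln2 / t½ = 0.693147 / 35.7 = 0.01942 h⁻¹
t = ln(C₀ / C) / k = ln(35.15 / 4.26) / 0.01942
  = ln(8.251) / 0.01942 = 2.110 / 0.01942 = 108.7 h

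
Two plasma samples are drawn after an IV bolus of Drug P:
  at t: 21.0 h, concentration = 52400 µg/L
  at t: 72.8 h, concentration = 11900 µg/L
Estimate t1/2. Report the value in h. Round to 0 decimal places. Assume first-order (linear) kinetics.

24 h

k = ln(C₁/C₂) / (t₂ − t₁) = ln(52400/11900) / (72.8 − 21.0)
  = 1.482 / 51.80 = 0.02861 h⁻¹
t½ = ln2 / k = 0.693147 / 0.02861 = 24.23 h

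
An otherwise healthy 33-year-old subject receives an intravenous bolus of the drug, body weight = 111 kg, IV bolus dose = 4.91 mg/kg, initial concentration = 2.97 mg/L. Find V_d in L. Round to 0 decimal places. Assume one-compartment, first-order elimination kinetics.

184 L

Dose = 4.91 × 111 = 545.0 mg
Vd = Dose / C₀ = 545.0 / 2.97 = 183.5 L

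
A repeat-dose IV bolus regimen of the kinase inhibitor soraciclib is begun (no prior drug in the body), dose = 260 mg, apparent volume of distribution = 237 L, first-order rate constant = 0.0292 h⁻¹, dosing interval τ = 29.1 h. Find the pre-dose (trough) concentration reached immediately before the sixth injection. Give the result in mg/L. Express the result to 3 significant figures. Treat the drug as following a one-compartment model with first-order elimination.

C₀ per dose = Dose / Vd = 260 / 237 = 1.097 mg/L
Fraction remaining after one interval: r = e^(−kτ) = e^(−0.02920 × 29.1) = 0.4275
Before dose 6, 5 doses have been given (aged 1τ, 2τ, 3τ, 4τ, 5τ).
C_trough = C₀ × (r + r² + … + r^5) = C₀ × r(1−r^5)/(1−r)
        = 1.097 × 0.4275 × (1 − 0.01428) / (1 − 0.4275) = 0.8075 mg/L

0.808 mg/L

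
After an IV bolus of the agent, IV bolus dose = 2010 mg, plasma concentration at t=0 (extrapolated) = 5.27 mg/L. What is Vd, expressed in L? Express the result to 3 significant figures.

381 L

Vd = Dose / C₀ = 2010 / 5.27 = 381.4 L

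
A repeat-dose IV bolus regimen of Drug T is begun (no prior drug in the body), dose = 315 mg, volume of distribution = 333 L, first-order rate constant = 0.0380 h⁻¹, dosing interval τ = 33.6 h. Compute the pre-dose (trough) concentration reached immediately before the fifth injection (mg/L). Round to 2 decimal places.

C₀ per dose = Dose / Vd = 315 / 333 = 0.9459 mg/L
Fraction remaining after one interval: r = e^(−kτ) = e^(−0.03800 × 33.6) = 0.2789
Before dose 5, 4 doses have been given (aged 1τ, 2τ, 3τ, 4τ).
C_trough = C₀ × (r + r² + … + r^4) = C₀ × r(1−r^4)/(1−r)
        = 0.9459 × 0.2789 × (1 − 0.006051) / (1 − 0.2789) = 0.3636 mg/L

0.36 mg/L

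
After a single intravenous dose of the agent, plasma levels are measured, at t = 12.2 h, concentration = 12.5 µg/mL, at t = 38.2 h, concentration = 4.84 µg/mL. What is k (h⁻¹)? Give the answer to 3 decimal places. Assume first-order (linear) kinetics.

0.036 h⁻¹

k = ln(C₁/C₂) / (t₂ − t₁) = ln(12.5/4.84) / (38.2 − 12.2)
  = 0.9488 / 26.00 = 0.03649 h⁻¹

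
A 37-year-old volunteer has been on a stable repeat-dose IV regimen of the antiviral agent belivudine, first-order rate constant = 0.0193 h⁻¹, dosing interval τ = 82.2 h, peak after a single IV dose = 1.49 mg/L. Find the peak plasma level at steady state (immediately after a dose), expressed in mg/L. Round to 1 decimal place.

1.9 mg/L

e^(−kτ) = e^(−0.01930 × 82.2) = 0.2046
Accumulation ratio R = 1 / (1 − e^(−kτ)) = 1 / (1 − 0.2046) = 1.257
Steady-state peak = C₀ × R = 1.49 × 1.257 = 1.873 mg/L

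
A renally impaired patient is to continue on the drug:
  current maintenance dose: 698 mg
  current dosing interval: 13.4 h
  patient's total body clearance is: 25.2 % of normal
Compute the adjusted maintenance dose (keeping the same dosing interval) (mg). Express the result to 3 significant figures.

176 mg

To keep the same average steady-state level, dosing rate must scale with clearance.
CL ratio = 25.2 / 100 = 0.2520
New dose (same interval) = 698 × 0.2520 = 175.9 mg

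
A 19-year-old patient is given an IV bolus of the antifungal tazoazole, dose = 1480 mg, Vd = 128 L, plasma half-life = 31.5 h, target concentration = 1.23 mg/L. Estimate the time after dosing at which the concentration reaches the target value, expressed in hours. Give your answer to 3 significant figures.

102 h

C₀ = Dose / Vd = 1480 / 128 = 11.56 mg/L
k = ln2 / t½ = 0.693147 / 31.5 = 0.02200 h⁻¹
t = ln(C₀ / C) / k = ln(11.56 / 1.23) / 0.02200
  = ln(9.398) / 0.02200 = 2.240 / 0.02200 = 101.8 h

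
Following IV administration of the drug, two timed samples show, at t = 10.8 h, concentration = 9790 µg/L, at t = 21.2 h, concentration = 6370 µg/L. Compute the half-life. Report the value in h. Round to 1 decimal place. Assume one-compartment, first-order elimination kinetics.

16.8 h

k = ln(C₁/C₂) / (t₂ − t₁) = ln(9790/6370) / (21.2 − 10.8)
  = 0.4298 / 10.40 = 0.04133 h⁻¹
t½ = ln2 / k = 0.693147 / 0.04133 = 16.77 h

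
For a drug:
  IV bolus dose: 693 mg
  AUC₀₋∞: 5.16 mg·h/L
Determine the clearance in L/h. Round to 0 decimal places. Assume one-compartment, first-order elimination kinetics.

134 L/h

CL = Dose / AUC = 693 / 5.16 = 134.3 L/h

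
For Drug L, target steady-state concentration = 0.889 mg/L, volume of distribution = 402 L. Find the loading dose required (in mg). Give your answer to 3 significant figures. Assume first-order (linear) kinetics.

357 mg

LD = Css × Vd = 0.889 × 402 = 357.4 mg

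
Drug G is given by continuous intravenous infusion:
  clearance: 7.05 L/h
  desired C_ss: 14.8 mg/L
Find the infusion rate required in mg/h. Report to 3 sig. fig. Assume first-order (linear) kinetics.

At steady state, infusion rate R₀ = Css × CL = 14.8 × 7.050 = 104.3 mg/h

104 mg/h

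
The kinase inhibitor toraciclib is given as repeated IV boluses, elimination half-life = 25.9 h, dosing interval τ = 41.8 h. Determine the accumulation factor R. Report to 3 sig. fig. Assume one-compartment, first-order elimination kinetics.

k = ln2 / t½ = 0.693147 / 25.9 = 0.02676 h⁻¹
e^(−kτ) = e^(−0.02676 × 41.8) = 0.3267
Accumulation ratio R = 1 / (1 − e^(−kτ)) = 1 / (1 − 0.3267) = 1.485

1.49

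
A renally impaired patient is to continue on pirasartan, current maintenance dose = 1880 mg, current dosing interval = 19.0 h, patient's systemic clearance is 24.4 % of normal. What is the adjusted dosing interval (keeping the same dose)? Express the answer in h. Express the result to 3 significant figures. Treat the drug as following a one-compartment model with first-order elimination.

To keep the same average steady-state level, dosing rate must scale with clearance.
CL ratio = 24.4 / 100 = 0.2440
New interval (same dose) = 19.0 / 0.2440 = 77.87 h

77.9 h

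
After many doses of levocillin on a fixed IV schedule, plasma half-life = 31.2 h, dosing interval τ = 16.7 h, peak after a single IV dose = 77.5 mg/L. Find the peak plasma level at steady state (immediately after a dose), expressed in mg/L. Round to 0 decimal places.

k = ln2 / t½ = 0.693147 / 31.2 = 0.02222 h⁻¹
e^(−kτ) = e^(−0.02222 × 16.7) = 0.6900
Accumulation ratio R = 1 / (1 − e^(−kτ)) = 1 / (1 − 0.6900) = 3.226
Steady-state peak = C₀ × R = 77.5 × 3.226 = 250.0 mg/L

250 mg/L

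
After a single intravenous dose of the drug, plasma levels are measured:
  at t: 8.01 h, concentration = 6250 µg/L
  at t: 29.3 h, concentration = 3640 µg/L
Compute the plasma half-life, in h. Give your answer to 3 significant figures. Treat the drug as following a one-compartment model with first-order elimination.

27.3 h

k = ln(C₁/C₂) / (t₂ − t₁) = ln(6250/3640) / (29.3 − 8.01)
  = 0.5406 / 21.29 = 0.02539 h⁻¹
t½ = ln2 / k = 0.693147 / 0.02539 = 27.30 h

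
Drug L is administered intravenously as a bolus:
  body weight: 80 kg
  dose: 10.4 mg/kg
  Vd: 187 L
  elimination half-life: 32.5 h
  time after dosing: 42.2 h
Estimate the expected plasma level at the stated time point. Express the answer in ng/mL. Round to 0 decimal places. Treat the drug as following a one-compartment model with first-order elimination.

1809 ng/mL

Total dose = 10.4 × 80 = 832.0 mg
C₀ = Dose / Vd = 832.0 / 187 = 4.449 mg/L
k = ln2 / t½ = 0.693147 / 32.5 = 0.02133 h⁻¹
C = C₀ · e^(−k·t) = 4.449 × e^(−0.02133 × 42.2)
  = 4.449 × 0.4065 = 1.809 mg/L
Convert: 1.809 mg/L × 1000 = 1809 ng/mL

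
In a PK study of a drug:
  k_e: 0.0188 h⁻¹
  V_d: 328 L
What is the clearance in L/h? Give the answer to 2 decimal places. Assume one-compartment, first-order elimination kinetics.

CL = k × Vd = 0.0188 × 328 = 6.166 L/h

6.17 L/h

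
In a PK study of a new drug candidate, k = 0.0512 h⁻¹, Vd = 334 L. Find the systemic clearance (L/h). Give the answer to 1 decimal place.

CL = k × Vd = 0.0512 × 334 = 17.10 L/h

17.1 L/h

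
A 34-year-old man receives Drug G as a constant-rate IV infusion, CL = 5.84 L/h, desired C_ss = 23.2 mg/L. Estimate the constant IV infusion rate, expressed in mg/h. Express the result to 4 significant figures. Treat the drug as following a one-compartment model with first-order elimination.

At steady state, infusion rate R₀ = Css × CL = 23.2 × 5.840 = 135.5 mg/h

135.5 mg/h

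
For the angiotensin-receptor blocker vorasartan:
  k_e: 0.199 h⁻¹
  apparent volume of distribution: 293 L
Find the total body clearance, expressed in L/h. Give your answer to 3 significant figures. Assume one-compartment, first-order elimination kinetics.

CL = k × Vd = 0.199 × 293 = 58.31 L/h

58.3 L/h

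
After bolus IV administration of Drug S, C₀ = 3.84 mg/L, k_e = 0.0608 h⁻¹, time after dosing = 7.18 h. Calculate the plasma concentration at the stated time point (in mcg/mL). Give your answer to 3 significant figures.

C = C₀ · e^(−k·t) = 3.840 × e^(−0.06080 × 7.18)
  = 3.840 × 0.6463 = 2.482 mg/L
(2.482 mg/L = 2.482 mcg/mL)

2.48 mcg/mL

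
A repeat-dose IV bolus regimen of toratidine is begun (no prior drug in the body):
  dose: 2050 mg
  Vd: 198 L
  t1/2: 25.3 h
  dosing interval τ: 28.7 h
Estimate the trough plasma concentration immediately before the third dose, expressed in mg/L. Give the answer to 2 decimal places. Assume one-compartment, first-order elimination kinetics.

C₀ per dose = Dose / Vd = 2050 / 198 = 10.35 mg/L
k = ln2 / t½ = 0.693147 / 25.3 = 0.02740 h⁻¹
Fraction remaining after one interval: r = e^(−kτ) = e^(−0.02740 × 28.7) = 0.4555
Before dose 3, 2 doses have been given (aged 1τ, 2τ).
C_trough = C₀ × (r + r²) = 10.35 × (0.4555 + 0.2075) = 6.862 mg/L

6.86 mg/L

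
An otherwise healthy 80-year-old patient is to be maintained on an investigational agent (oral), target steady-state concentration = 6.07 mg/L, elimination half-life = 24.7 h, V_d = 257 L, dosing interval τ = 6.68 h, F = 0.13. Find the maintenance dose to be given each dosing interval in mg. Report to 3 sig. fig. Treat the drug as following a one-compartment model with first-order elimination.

k = ln2 / t½ = 0.693147 / 24.7 = 0.02806 h⁻¹
CL = k × Vd = 0.02806 × 257 = 7.211 L/h
At steady state, F × (Dose/τ) = Css × CL.
Dose = Css × CL × τ / F = 6.07 × 7.211 × 6.68 / 0.13 = 2249 mg

2250 mg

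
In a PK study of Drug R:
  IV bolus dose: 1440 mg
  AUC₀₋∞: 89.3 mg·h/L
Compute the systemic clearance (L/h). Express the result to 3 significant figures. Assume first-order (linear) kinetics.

16.1 L/h

CL = Dose / AUC = 1440 / 89.3 = 16.13 L/h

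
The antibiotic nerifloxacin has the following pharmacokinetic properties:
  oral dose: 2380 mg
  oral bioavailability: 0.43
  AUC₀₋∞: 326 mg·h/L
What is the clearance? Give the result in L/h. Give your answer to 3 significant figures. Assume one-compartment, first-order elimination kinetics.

CL = F·Dose / AUC = 0.43 × 2380 / 326 = 3.139 L/h

3.14 L/h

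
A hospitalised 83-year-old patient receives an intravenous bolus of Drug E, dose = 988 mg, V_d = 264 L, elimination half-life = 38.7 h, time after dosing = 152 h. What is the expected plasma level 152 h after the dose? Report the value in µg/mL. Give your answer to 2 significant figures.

0.25 µg/mL

C₀ = Dose / Vd = 988.0 / 264 = 3.742 mg/L
k = ln2 / t½ = 0.693147 / 38.7 = 0.01791 h⁻¹
C = C₀ · e^(−k·t) = 3.742 × e^(−0.01791 × 152)
  = 3.742 × 0.06572 = 0.2459 mg/L
(0.2459 mg/L = 0.2459 µg/mL)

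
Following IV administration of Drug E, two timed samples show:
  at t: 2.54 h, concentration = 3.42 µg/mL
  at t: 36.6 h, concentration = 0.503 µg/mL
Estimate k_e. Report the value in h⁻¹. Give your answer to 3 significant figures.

0.0563 h⁻¹

k = ln(C₁/C₂) / (t₂ − t₁) = ln(3.42/0.503) / (36.6 − 2.54)
  = 1.917 / 34.06 = 0.05628 h⁻¹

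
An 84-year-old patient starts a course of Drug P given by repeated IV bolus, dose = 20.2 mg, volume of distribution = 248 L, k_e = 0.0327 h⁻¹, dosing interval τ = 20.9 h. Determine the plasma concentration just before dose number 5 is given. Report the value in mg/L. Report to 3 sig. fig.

0.0777 mg/L

C₀ per dose = Dose / Vd = 20.2 / 248 = 0.08145 mg/L
Fraction remaining after one interval: r = e^(−kτ) = e^(−0.03270 × 20.9) = 0.5049
Before dose 5, 4 doses have been given (aged 1τ, 2τ, 3τ, 4τ).
C_trough = C₀ × (r + r² + … + r^4) = C₀ × r(1−r^4)/(1−r)
        = 0.08145 × 0.5049 × (1 − 0.06499) / (1 − 0.5049) = 0.07766 mg/L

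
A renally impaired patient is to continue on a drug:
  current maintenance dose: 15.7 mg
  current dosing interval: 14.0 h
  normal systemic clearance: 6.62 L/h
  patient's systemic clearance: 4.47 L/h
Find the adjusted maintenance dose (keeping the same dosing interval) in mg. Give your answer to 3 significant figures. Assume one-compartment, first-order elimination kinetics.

10.6 mg

To keep the same average steady-state level, dosing rate must scale with clearance.
CL ratio = 4.47 / 6.62 = 0.6752
New dose (same interval) = 15.7 × 0.6752 = 10.60 mg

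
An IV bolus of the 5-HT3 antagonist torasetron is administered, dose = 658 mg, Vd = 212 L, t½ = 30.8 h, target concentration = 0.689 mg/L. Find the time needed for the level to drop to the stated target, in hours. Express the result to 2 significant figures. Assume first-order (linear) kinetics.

C₀ = Dose / Vd = 658.0 / 212 = 3.104 mg/L
k = ln2 / t½ = 0.693147 / 30.8 = 0.02250 h⁻¹
t = ln(C₀ / C) / k = ln(3.104 / 0.689) / 0.02250
  = ln(4.505) / 0.02250 = 1.505 / 0.02250 = 66.89 h

67 h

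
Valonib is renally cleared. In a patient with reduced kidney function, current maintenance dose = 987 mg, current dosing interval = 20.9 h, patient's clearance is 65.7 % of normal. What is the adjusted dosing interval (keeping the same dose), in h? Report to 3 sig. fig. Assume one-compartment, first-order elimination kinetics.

To keep the same average steady-state level, dosing rate must scale with clearance.
CL ratio = 65.7 / 100 = 0.6570
New interval (same dose) = 20.9 / 0.6570 = 31.81 h

31.8 h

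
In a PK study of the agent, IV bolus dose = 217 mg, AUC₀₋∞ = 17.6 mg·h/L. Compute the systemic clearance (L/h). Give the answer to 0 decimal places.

12 L/h

CL = Dose / AUC = 217 / 17.6 = 12.33 L/h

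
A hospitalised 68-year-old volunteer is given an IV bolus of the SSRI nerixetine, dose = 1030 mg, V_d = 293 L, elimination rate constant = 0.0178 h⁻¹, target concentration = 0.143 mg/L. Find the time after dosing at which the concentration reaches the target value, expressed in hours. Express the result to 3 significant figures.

180 h

C₀ = Dose / Vd = 1030 / 293 = 3.515 mg/L
t = ln(C₀ / C) / k = ln(3.515 / 0.143) / 0.01780
  = ln(24.58) / 0.01780 = 3.202 / 0.01780 = 179.9 h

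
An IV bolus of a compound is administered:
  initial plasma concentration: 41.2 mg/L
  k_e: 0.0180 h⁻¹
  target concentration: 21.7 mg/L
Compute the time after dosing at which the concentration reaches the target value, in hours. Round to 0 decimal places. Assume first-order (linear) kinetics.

36 h

t = ln(C₀ / C) / k = ln(41.20 / 21.7) / 0.01800
  = ln(1.899) / 0.01800 = 0.6413 / 0.01800 = 35.63 h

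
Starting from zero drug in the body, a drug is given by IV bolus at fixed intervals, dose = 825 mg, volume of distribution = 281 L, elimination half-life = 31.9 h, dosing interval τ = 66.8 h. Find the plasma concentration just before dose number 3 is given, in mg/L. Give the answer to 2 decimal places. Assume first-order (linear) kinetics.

C₀ per dose = Dose / Vd = 825 / 281 = 2.936 mg/L
k = ln2 / t½ = 0.693147 / 31.9 = 0.02173 h⁻¹
Fraction remaining after one interval: r = e^(−kτ) = e^(−0.02173 × 66.8) = 0.2342
Before dose 3, 2 doses have been given (aged 1τ, 2τ).
C_trough = C₀ × (r + r²) = 2.936 × (0.2342 + 0.05485) = 0.8487 mg/L

0.85 mg/L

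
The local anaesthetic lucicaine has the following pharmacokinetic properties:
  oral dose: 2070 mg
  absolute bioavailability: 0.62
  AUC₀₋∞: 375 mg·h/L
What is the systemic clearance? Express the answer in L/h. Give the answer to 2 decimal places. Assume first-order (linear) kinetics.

CL = F·Dose / AUC = 0.62 × 2070 / 375 = 3.422 L/h

3.42 L/h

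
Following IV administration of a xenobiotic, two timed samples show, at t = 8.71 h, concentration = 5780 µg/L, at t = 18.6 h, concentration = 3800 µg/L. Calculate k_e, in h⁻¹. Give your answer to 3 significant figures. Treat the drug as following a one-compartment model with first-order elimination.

0.0424 h⁻¹

k = ln(C₁/C₂) / (t₂ − t₁) = ln(5780/3800) / (18.6 − 8.71)
  = 0.4194 / 9.890 = 0.04241 h⁻¹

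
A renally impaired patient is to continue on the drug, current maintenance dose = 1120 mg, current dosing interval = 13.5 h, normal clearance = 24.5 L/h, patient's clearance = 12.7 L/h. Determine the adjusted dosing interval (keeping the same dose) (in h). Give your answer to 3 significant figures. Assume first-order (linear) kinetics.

To keep the same average steady-state level, dosing rate must scale with clearance.
CL ratio = 12.7 / 24.5 = 0.5184
New interval (same dose) = 13.5 / 0.5184 = 26.04 h

26.0 h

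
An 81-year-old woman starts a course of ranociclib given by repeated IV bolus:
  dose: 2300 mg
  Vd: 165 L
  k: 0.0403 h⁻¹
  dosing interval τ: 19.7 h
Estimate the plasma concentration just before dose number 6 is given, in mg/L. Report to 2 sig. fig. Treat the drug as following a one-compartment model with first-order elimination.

C₀ per dose = Dose / Vd = 2300 / 165 = 13.94 mg/L
Fraction remaining after one interval: r = e^(−kτ) = e^(−0.04030 × 19.7) = 0.4521
Before dose 6, 5 doses have been given (aged 1τ, 2τ, 3τ, 4τ, 5τ).
C_trough = C₀ × (r + r² + … + r^5) = C₀ × r(1−r^5)/(1−r)
        = 13.94 × 0.4521 × (1 − 0.01889) / (1 − 0.4521) = 11.29 mg/L

11 mg/L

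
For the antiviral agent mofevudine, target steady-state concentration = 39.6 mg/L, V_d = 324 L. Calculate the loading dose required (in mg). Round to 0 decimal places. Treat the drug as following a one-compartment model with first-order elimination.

12830 mg

LD = Css × Vd = 39.6 × 324 = 12830 mg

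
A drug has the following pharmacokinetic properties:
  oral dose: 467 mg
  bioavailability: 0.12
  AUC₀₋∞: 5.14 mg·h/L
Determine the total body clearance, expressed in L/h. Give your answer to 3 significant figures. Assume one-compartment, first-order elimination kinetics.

CL = F·Dose / AUC = 0.12 × 467 / 5.14 = 10.90 L/h

10.9 L/h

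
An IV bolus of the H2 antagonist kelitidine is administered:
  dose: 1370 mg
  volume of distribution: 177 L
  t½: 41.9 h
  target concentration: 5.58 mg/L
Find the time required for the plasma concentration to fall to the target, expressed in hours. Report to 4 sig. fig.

C₀ = Dose / Vd = 1370 / 177 = 7.740 mg/L
k = ln2 / t½ = 0.693147 / 41.9 = 0.01654 h⁻¹
t = ln(C₀ / C) / k = ln(7.740 / 5.58) / 0.01654
  = ln(1.387) / 0.01654 = 0.3271 / 0.01654 = 19.78 h

19.78 h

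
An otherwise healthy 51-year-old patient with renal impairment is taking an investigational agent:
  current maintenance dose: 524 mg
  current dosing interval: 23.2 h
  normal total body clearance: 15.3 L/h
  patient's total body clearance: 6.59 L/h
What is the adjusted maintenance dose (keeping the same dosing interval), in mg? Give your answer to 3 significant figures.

To keep the same average steady-state level, dosing rate must scale with clearance.
CL ratio = 6.59 / 15.3 = 0.4307
New dose (same interval) = 524 × 0.4307 = 225.7 mg

226 mg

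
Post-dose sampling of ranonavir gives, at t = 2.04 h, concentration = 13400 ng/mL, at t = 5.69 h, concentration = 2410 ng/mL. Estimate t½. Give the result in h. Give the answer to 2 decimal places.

k = ln(C₁/C₂) / (t₂ − t₁) = ln(13400/2410) / (5.69 − 2.04)
  = 1.716 / 3.650 = 0.4701 h⁻¹
t½ = ln2 / k = 0.693147 / 0.4701 = 1.474 h

1.47 h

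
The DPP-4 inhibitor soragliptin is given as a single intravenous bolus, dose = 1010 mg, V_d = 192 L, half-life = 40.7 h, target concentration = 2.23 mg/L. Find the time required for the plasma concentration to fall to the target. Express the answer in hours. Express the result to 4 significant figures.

50.39 h

C₀ = Dose / Vd = 1010 / 192 = 5.260 mg/L
k = ln2 / t½ = 0.693147 / 40.7 = 0.01703 h⁻¹
t = ln(C₀ / C) / k = ln(5.260 / 2.23) / 0.01703
  = ln(2.359) / 0.01703 = 0.8582 / 0.01703 = 50.39 h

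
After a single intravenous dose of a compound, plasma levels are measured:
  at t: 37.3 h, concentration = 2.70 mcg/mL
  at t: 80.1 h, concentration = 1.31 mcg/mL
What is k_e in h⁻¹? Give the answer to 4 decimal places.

k = ln(C₁/C₂) / (t₂ − t₁) = ln(2.70/1.31) / (80.1 − 37.3)
  = 0.7232 / 42.80 = 0.01690 h⁻¹

0.0169 h⁻¹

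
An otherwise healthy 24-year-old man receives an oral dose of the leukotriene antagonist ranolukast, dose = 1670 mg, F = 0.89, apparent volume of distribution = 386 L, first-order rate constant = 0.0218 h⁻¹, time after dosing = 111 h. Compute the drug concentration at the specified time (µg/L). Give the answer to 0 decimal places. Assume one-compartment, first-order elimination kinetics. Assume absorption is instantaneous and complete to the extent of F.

342 µg/L

Amount reaching circulation = F × Dose = 0.89 × 1670 = 1486 mg
C₀ = F·Dose / Vd = 1486 / 386 = 3.850 mg/L
C = C₀ · e^(−k·t) = 3.850 × e^(−0.02180 × 111)
  = 3.850 × 0.08894 = 0.3424 mg/L
Convert: 0.3424 mg/L × 1000 = 342.4 µg/L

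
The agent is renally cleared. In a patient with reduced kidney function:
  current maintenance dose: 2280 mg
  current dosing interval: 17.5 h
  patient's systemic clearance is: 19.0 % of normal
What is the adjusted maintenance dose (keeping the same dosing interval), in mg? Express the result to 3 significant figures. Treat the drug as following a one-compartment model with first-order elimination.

433 mg

To keep the same average steady-state level, dosing rate must scale with clearance.
CL ratio = 19.0 / 100 = 0.1900
New dose (same interval) = 2280 × 0.1900 = 433.2 mg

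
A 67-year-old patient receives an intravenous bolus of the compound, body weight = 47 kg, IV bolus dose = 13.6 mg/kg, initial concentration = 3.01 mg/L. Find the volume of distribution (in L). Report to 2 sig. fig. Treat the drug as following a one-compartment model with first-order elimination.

Dose = 13.6 × 47 = 639.2 mg
Vd = Dose / C₀ = 639.2 / 3.01 = 212.4 L

210 L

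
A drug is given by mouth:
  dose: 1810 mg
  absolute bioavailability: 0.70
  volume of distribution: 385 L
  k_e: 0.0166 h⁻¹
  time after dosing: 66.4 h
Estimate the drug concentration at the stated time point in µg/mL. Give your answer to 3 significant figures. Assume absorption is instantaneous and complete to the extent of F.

Amount reaching circulation = F × Dose = 0.70 × 1810 = 1267 mg
C₀ = F·Dose / Vd = 1267 / 385 = 3.291 mg/L
C = C₀ · e^(−k·t) = 3.291 × e^(−0.01660 × 66.4)
  = 3.291 × 0.3321 = 1.093 mg/L
(1.093 mg/L = 1.093 µg/mL)

1.09 µg/mL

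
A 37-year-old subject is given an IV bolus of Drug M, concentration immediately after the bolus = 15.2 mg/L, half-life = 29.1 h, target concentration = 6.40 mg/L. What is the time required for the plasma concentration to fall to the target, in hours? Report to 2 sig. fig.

36 h

k = ln2 / t½ = 0.693147 / 29.1 = 0.02382 h⁻¹
t = ln(C₀ / C) / k = ln(15.20 / 6.40) / 0.02382
  = ln(2.375) / 0.02382 = 0.8650 / 0.02382 = 36.31 h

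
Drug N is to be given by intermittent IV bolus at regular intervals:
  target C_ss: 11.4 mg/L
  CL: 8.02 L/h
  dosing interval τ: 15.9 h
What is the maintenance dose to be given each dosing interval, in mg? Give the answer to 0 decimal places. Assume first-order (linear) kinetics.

At steady state, Dose/τ = Css × CL.
Dose = Css × CL × τ = 11.4 × 8.020 × 15.9 = 1454 mg

1454 mg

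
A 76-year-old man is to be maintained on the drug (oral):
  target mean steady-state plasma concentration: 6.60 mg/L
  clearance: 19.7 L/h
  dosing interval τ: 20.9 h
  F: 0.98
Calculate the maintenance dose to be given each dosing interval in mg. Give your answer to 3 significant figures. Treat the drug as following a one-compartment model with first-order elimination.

2770 mg

At steady state, F × (Dose/τ) = Css × CL.
Dose = Css × CL × τ / F = 6.60 × 19.70 × 20.9 / 0.98 = 2773 mg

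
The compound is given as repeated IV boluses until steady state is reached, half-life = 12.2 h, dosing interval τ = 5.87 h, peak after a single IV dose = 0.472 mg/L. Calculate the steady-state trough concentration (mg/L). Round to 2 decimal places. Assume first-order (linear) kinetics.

1.19 mg/L

k = ln2 / t½ = 0.693147 / 12.2 = 0.05682 h⁻¹
e^(−kτ) = e^(−0.05682 × 5.87) = 0.7164
Accumulation ratio R = 1 / (1 − e^(−kτ)) = 1 / (1 − 0.7164) = 3.526
Steady-state trough = C₀ × R × e^(−kτ) = 0.472 × 3.526 × 0.7164 = 1.192 mg/L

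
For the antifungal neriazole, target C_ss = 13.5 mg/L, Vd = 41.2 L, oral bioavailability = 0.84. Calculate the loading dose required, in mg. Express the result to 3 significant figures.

662 mg

LD = Css × Vd / F = 13.5 × 41.2 / 0.84 = 662.1 mg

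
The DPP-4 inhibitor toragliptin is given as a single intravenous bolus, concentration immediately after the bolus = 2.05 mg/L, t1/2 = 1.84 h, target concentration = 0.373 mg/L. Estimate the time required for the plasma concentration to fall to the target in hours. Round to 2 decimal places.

k = ln2 / t½ = 0.693147 / 1.84 = 0.3767 h⁻¹
t = ln(C₀ / C) / k = ln(2.050 / 0.373) / 0.3767
  = ln(5.496) / 0.3767 = 1.704 / 0.3767 = 4.523 h

4.52 h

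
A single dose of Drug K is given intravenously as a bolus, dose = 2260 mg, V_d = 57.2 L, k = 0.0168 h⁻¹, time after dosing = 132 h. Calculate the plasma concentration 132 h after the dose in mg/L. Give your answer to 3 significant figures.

C₀ = Dose / Vd = 2260 / 57.2 = 39.51 mg/L
C = C₀ · e^(−k·t) = 39.51 × e^(−0.01680 × 132)
  = 39.51 × 0.1089 = 4.303 mg/L

4.30 mg/L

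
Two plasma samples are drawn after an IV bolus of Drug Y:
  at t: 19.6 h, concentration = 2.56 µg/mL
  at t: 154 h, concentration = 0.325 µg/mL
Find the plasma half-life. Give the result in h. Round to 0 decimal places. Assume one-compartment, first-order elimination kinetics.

45 h

k = ln(C₁/C₂) / (t₂ − t₁) = ln(2.56/0.325) / (154 − 19.6)
  = 2.064 / 134.4 = 0.01536 h⁻¹
t½ = ln2 / k = 0.693147 / 0.01536 = 45.13 h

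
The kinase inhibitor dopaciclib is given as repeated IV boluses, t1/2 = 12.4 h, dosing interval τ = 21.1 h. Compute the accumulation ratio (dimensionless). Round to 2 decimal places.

1.44

k = ln2 / t½ = 0.693147 / 12.4 = 0.05590 h⁻¹
e^(−kτ) = e^(−0.05590 × 21.1) = 0.3074
Accumulation ratio R = 1 / (1 − e^(−kτ)) = 1 / (1 − 0.3074) = 1.444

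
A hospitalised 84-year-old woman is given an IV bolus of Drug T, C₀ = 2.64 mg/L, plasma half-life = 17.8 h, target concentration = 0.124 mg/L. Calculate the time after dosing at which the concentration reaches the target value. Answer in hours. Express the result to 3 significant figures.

k = ln2 / t½ = 0.693147 / 17.8 = 0.03894 h⁻¹
t = ln(C₀ / C) / k = ln(2.640 / 0.124) / 0.03894
  = ln(21.29) / 0.03894 = 3.058 / 0.03894 = 78.53 h

78.5 h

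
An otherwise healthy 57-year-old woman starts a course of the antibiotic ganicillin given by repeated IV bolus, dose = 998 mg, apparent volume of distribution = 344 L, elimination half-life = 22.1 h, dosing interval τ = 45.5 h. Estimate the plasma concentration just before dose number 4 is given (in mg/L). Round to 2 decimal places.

0.90 mg/L

C₀ per dose = Dose / Vd = 998 / 344 = 2.901 mg/L
k = ln2 / t½ = 0.693147 / 22.1 = 0.03136 h⁻¹
Fraction remaining after one interval: r = e^(−kτ) = e^(−0.03136 × 45.5) = 0.2401
Before dose 4, 3 doses have been given (aged 1τ, 2τ, 3τ).
C_trough = C₀ × (r + r² + … + r^3) = C₀ × r(1−r^3)/(1−r)
        = 2.901 × 0.2401 × (1 − 0.01384) / (1 − 0.2401) = 0.9039 mg/L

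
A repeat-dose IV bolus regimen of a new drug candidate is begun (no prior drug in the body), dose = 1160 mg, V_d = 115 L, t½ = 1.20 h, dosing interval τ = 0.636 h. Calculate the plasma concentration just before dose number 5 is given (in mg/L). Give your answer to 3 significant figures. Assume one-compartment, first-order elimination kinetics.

17.5 mg/L

C₀ per dose = Dose / Vd = 1160 / 115 = 10.09 mg/L
k = ln2 / t½ = 0.693147 / 1.20 = 0.5776 h⁻¹
Fraction remaining after one interval: r = e^(−kτ) = e^(−0.5776 × 0.636) = 0.6926
Before dose 5, 4 doses have been given (aged 1τ, 2τ, 3τ, 4τ).
C_trough = C₀ × (r + r² + … + r^4) = C₀ × r(1−r^4)/(1−r)
        = 10.09 × 0.6926 × (1 − 0.2301) / (1 − 0.6926) = 17.50 mg/L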